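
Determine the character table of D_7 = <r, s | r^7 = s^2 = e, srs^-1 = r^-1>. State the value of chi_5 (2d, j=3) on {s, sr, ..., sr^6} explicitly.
Conjugacy classes: {e} of size 1, {r^1, r^6} of size 2, {r^2, r^5} of size 2, {r^3, r^4} of size 2, {s, sr, ..., sr^6} of size 7.
Character table:
  irrep \ class              {e} (size 1)  {r^1, r^6} (size 2)  {r^2, r^5} (size 2)  {r^3, r^4} (size 2)  {s, sr, ..., sr^6} (size 7)
  chi_1 (triv)               1             1                    1                    1                    1                          
  chi_2 (sign: r->1, s->-1)  1             1                    1                    1                    -1                         
  chi_3 (2d, j=1)            2             2*cos(2*pi/7)        -2*cos(3*pi/7)       -2*cos(pi/7)         0                          
  chi_4 (2d, j=2)            2             -2*cos(3*pi/7)       -2*cos(pi/7)         2*cos(2*pi/7)        0                          
  chi_5 (2d, j=3)            2             -2*cos(pi/7)         2*cos(2*pi/7)        -2*cos(3*pi/7)       0                          

Spot check: chi_5 (2d, j=3) on {s, sr, ..., sr^6} = 0.

Solution. D_7 has order 2*7 = 14 with 5 conjugacy classes, hence 5 irreducibles. Sum of squared dims 1 + 1 + 4 + 4 + 4 = 14 = |G|. Linear characters come from the abelianisation; the 2-dimensional irreps have character r^k -> 2*cos(2*pi*j*k/7), reflections -> 0.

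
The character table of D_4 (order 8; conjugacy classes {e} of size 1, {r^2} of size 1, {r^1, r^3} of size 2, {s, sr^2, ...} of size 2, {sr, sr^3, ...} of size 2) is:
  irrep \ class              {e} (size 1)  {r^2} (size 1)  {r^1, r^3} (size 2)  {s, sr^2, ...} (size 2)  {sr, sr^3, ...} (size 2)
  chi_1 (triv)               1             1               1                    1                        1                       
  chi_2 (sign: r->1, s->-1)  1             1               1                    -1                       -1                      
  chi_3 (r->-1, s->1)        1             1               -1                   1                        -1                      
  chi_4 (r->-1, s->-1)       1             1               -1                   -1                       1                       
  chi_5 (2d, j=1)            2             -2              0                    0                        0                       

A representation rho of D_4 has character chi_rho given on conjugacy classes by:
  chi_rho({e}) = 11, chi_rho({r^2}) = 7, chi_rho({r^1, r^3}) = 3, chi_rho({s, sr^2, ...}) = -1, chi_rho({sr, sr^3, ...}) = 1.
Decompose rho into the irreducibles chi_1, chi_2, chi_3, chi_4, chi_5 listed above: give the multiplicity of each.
Multiplicities: chi_1: 3, chi_2: 3, chi_3: 1, chi_4: 2, chi_5: 1.

Justification: Use <chi_rho, chi> = (1/|G|) sum_C |C| * chi_rho(C) * conj(chi(C)) with |G| = 8 for each irreducible chi in the table:
  <chi_rho, chi_1> = (1/8)[1*(11)*conj(1) + 1*(7)*conj(1) + 2*(3)*conj(1) + 2*(-1)*conj(1) + 2*(1)*conj(1)]
      = (1/8)[(11) + (7) + (6) + (-2) + (2)] = 24/8 = 3
  <chi_rho, chi_2> = (1/8)[1*(11)*conj(1) + 1*(7)*conj(1) + 2*(3)*conj(1) + 2*(-1)*conj(-1) + 2*(1)*conj(-1)]
      = (1/8)[(11) + (7) + (6) + (2) + (-2)] = 24/8 = 3
  <chi_rho, chi_3> = (1/8)[1*(11)*conj(1) + 1*(7)*conj(1) + 2*(3)*conj(-1) + 2*(-1)*conj(1) + 2*(1)*conj(-1)]
      = (1/8)[(11) + (7) + (-6) + (-2) + (-2)] = 8/8 = 1
  <chi_rho, chi_4> = (1/8)[1*(11)*conj(1) + 1*(7)*conj(1) + 2*(3)*conj(-1) + 2*(-1)*conj(-1) + 2*(1)*conj(1)]
      = (1/8)[(11) + (7) + (-6) + (2) + (2)] = 16/8 = 2
  <chi_rho, chi_5> = (1/8)[1*(11)*conj(2) + 1*(7)*conj(-2) + 2*(3)*conj(0) + 2*(-1)*conj(0) + 2*(1)*conj(0)]
      = (1/8)[(22) + (-14) + (0) + (0) + (0)] = 8/8 = 1
Dimension check: dim(rho) = sum (mult * dim) = 3*1 + 3*1 + 1*1 + 2*1 + 1*2 = 11 = chi_rho(e) = 11.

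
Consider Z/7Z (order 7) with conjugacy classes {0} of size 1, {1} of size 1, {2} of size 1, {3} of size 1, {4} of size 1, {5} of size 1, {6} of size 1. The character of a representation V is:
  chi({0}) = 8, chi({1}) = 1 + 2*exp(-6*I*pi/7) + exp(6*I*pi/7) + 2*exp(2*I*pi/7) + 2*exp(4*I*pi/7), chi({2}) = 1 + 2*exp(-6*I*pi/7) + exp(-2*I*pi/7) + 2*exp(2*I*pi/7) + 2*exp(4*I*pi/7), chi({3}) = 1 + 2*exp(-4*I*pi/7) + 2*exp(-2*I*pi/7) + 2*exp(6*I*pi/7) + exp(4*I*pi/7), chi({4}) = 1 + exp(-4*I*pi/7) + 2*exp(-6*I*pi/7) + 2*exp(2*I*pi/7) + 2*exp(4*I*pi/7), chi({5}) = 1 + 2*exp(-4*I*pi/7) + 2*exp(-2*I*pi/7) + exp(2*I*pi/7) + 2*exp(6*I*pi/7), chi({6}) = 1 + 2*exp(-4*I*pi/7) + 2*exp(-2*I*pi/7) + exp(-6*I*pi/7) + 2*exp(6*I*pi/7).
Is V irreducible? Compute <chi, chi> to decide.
Not irreducible (reducible): <chi, chi> = 14 > 1.

Working: <chi, chi> = (1/|G|) sum_C |C| * |chi(C)|^2 = (1/7)[1*|8|^2 + 1*|1 + 2*exp(-6*I*pi/7) + exp(6*I*pi/7) + 2*exp(2*I*pi/7) + 2*exp(4*I*pi/7)|^2 + 1*|1 + 2*exp(-6*I*pi/7) + exp(-2*I*pi/7) + 2*exp(2*I*pi/7) + 2*exp(4*I*pi/7)|^2 + 1*|1 + 2*exp(-4*I*pi/7) + 2*exp(-2*I*pi/7) + 2*exp(6*I*pi/7) + exp(4*I*pi/7)|^2 + 1*|1 + exp(-4*I*pi/7) + 2*exp(-6*I*pi/7) + 2*exp(2*I*pi/7) + 2*exp(4*I*pi/7)|^2 + 1*|1 + 2*exp(-4*I*pi/7) + 2*exp(-2*I*pi/7) + exp(2*I*pi/7) + 2*exp(6*I*pi/7)|^2 + 1*|1 + 2*exp(-4*I*pi/7) + 2*exp(-2*I*pi/7) + exp(-6*I*pi/7) + 2*exp(6*I*pi/7)|^2]
  = (1/7)[(64) + (14 + 10*exp(-2*I*pi/7) + 8*exp(-4*I*pi/7) + 7*exp(-6*I*pi/7) + 7*exp(6*I*pi/7) + 8*exp(4*I*pi/7) + 10*exp(2*I*pi/7)) + (14 + 10*exp(-4*I*pi/7) + 7*exp(-2*I*pi/7) + 8*exp(-6*I*pi/7) + 8*exp(6*I*pi/7) + 7*exp(2*I*pi/7) + 10*exp(4*I*pi/7)) + (14 + 7*exp(-4*I*pi/7) + 8*exp(-2*I*pi/7) + 10*exp(-6*I*pi/7) + 10*exp(6*I*pi/7) + 8*exp(2*I*pi/7) + 7*exp(4*I*pi/7)) + (14 + 7*exp(-4*I*pi/7) + 8*exp(-2*I*pi/7) + 10*exp(-6*I*pi/7) + 10*exp(6*I*pi/7) + 8*exp(2*I*pi/7) + 7*exp(4*I*pi/7)) + (14 + 10*exp(-4*I*pi/7) + 7*exp(-2*I*pi/7) + 8*exp(-6*I*pi/7) + 8*exp(6*I*pi/7) + 7*exp(2*I*pi/7) + 10*exp(4*I*pi/7)) + (14 + 10*exp(-2*I*pi/7) + 8*exp(-4*I*pi/7) + 7*exp(-6*I*pi/7) + 7*exp(6*I*pi/7) + 8*exp(4*I*pi/7) + 10*exp(2*I*pi/7))] = 98/7 = 14.
(Exp terms are combined using exp(i*s)*conj(exp(i*t)) = exp(i*(s-t)), and sums of them are collapsed using the identity that for every m > 1 the m distinct m-th roots of unity sum to 0, e.g. 1 + exp(2*I*pi/3) + exp(-2*I*pi/3) = 0.)
A character is irreducible iff <chi, chi> = 1, so this representation is reducible.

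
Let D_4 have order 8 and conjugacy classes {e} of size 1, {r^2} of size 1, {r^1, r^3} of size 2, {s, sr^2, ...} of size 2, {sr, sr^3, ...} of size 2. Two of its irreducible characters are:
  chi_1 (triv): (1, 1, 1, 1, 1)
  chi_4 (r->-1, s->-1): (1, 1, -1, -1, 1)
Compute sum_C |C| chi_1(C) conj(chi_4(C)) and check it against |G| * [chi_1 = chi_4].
Sum = 0; so <chi_1, chi_4> = 0 (distinct irreducibles are orthogonal).

Explanation: Compute term by term over conjugacy classes (|C| * chi_1(C) * conj(chi_4(C))):
  1*(1)*conj(1) + 1*(1)*conj(1) + 2*(1)*conj(-1) + 2*(1)*conj(-1) + 2*(1)*conj(1)
  = (1) + (1) + (-2) + (-2) + (2)
  = 0.
Dividing by |G| = 8 gives 0/8 = 0, matching the row-orthogonality relation <chi_1, chi_4> = [chi_1 = chi_4].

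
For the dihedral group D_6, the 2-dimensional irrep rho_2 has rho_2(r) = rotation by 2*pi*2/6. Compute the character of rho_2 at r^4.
chi_{rho_2}(r^4) = 2*cos(2*pi*2*4/6) = -1

rho_2(r^4) is rotation by angle 2*pi*2*4/6, whose trace is 2*cos(2*pi*2*4/6) = -1.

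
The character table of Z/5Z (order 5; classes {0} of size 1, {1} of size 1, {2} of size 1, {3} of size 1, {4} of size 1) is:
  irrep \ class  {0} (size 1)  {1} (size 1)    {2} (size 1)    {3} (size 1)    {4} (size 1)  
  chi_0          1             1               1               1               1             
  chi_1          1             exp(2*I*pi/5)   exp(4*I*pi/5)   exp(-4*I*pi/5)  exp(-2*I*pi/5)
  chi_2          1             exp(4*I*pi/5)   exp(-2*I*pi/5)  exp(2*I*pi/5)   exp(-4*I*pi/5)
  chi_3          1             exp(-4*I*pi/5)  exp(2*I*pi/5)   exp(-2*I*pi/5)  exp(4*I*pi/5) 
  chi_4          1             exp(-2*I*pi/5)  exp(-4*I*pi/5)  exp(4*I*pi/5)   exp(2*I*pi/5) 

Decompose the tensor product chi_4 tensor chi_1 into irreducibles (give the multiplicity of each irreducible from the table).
chi_4 tensor chi_1 = chi_0 (all other irreducibles have multiplicity 0).

Derivation: The character of a tensor product is the pointwise product (chi_4 * chi_1)(C) = chi_4(C) * chi_1(C):
  {0}: (1)*(1), {1}: (exp(-2*I*pi/5))*(exp(2*I*pi/5)), {2}: (exp(-4*I*pi/5))*(exp(4*I*pi/5)), {3}: (exp(4*I*pi/5))*(exp(-4*I*pi/5)), {4}: (exp(2*I*pi/5))*(exp(-2*I*pi/5))
so (chi_4 * chi_1) takes values
  {0} -> 1, {1} -> 1, {2} -> 1, {3} -> 1, {4} -> 1.
Now take the inner product of this character with each irreducible chi from the table, <chi_4*chi_1, chi> = (1/5) sum_C |C| (chi_4*chi_1)(C) conj(chi(C)):
  <chi_4*chi_1, chi_0> = (1/5)[1*(1)*conj(1) + 1*(1)*conj(1) + 1*(1)*conj(1) + 1*(1)*conj(1) + 1*(1)*conj(1)]
      = (1/5)[(1) + (1) + (1) + (1) + (1)] = 5/5 = 1
  <chi_4*chi_1, chi_1> = (1/5)[1*(1)*conj(1) + 1*(1)*conj(exp(2*I*pi/5)) + 1*(1)*conj(exp(4*I*pi/5)) + 1*(1)*conj(exp(-4*I*pi/5)) + 1*(1)*conj(exp(-2*I*pi/5))]
      = (1/5)[(1) + (exp(-2*I*pi/5)) + (exp(-4*I*pi/5)) + (exp(4*I*pi/5)) + (exp(2*I*pi/5))] = 0/5 = 0
  <chi_4*chi_1, chi_2> = (1/5)[1*(1)*conj(1) + 1*(1)*conj(exp(4*I*pi/5)) + 1*(1)*conj(exp(-2*I*pi/5)) + 1*(1)*conj(exp(2*I*pi/5)) + 1*(1)*conj(exp(-4*I*pi/5))]
      = (1/5)[(1) + (exp(-4*I*pi/5)) + (exp(2*I*pi/5)) + (exp(-2*I*pi/5)) + (exp(4*I*pi/5))] = 0/5 = 0
  <chi_4*chi_1, chi_3> = (1/5)[1*(1)*conj(1) + 1*(1)*conj(exp(-4*I*pi/5)) + 1*(1)*conj(exp(2*I*pi/5)) + 1*(1)*conj(exp(-2*I*pi/5)) + 1*(1)*conj(exp(4*I*pi/5))]
      = (1/5)[(1) + (exp(4*I*pi/5)) + (exp(-2*I*pi/5)) + (exp(2*I*pi/5)) + (exp(-4*I*pi/5))] = 0/5 = 0
  <chi_4*chi_1, chi_4> = (1/5)[1*(1)*conj(1) + 1*(1)*conj(exp(-2*I*pi/5)) + 1*(1)*conj(exp(-4*I*pi/5)) + 1*(1)*conj(exp(4*I*pi/5)) + 1*(1)*conj(exp(2*I*pi/5))]
      = (1/5)[(1) + (exp(2*I*pi/5)) + (exp(4*I*pi/5)) + (exp(-4*I*pi/5)) + (exp(-2*I*pi/5))] = 0/5 = 0
(Exp terms are combined using exp(i*s)*conj(exp(i*t)) = exp(i*(s-t)), and sums of them are collapsed using the identity that for every m > 1 the m distinct m-th roots of unity sum to 0, e.g. 1 + exp(2*I*pi/3) + exp(-2*I*pi/3) = 0.)
Hence the multiplicities are chi_0: 1. Dimension check: dim(chi_4)*dim(chi_1) = 1*1 = 1 and sum (mult * dim) = 1*1 = 1.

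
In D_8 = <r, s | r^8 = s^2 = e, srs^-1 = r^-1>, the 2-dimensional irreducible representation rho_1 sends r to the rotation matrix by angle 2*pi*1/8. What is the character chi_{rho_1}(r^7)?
chi_{rho_1}(r^7) = 2*cos(2*pi*1*7/8) = sqrt(2)

Proof sketch: rho_1(r^7) is rotation by angle 2*pi*1*7/8, whose trace is 2*cos(2*pi*1*7/8) = sqrt(2).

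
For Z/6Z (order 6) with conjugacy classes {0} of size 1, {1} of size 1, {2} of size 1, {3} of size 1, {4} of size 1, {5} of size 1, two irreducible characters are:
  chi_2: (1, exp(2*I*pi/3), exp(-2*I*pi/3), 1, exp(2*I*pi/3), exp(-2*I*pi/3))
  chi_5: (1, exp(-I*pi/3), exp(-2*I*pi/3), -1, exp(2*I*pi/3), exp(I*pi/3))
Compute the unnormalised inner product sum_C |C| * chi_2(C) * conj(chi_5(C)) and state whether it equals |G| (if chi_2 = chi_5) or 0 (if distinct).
Sum = 0; so <chi_2, chi_5> = 0 (distinct irreducibles are orthogonal).

Argument: Compute term by term over conjugacy classes (|C| * chi_2(C) * conj(chi_5(C))):
  1*(1)*conj(1) + 1*(exp(2*I*pi/3))*conj(exp(-I*pi/3)) + 1*(exp(-2*I*pi/3))*conj(exp(-2*I*pi/3)) + 1*(1)*conj(-1) + 1*(exp(2*I*pi/3))*conj(exp(2*I*pi/3)) + 1*(exp(-2*I*pi/3))*conj(exp(I*pi/3))
  = (1) + (-1) + (1) + (-1) + (1) + (-1)
  = 0.
(Exp terms are combined using exp(i*s)*conj(exp(i*t)) = exp(i*(s-t)), and sums of them are collapsed using the identity that for every m > 1 the m distinct m-th roots of unity sum to 0, e.g. 1 + exp(2*I*pi/3) + exp(-2*I*pi/3) = 0.)
Dividing by |G| = 6 gives 0/6 = 0, matching the row-orthogonality relation <chi_2, chi_5> = [chi_2 = chi_5].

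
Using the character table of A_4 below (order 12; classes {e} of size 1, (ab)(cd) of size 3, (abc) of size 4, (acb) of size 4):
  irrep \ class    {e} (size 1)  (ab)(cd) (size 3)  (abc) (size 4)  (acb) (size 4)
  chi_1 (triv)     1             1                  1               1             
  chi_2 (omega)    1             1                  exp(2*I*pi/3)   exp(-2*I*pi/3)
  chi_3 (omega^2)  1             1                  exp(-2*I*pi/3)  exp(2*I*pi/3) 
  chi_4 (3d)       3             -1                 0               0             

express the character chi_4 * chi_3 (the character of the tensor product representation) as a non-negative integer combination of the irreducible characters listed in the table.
chi_4 tensor chi_3 = chi_4 (all other irreducibles have multiplicity 0).

The character of a tensor product is the pointwise product (chi_4 * chi_3)(C) = chi_4(C) * chi_3(C):
  {e}: (3)*(1), (ab)(cd): (-1)*(1), (abc): (0)*(exp(-2*I*pi/3)), (acb): (0)*(exp(2*I*pi/3))
so (chi_4 * chi_3) takes values
  {e} -> 3, (ab)(cd) -> -1, (abc) -> 0, (acb) -> 0.
Now take the inner product of this character with each irreducible chi from the table, <chi_4*chi_3, chi> = (1/12) sum_C |C| (chi_4*chi_3)(C) conj(chi(C)):
  <chi_4*chi_3, chi_1> = (1/12)[1*(3)*conj(1) + 3*(-1)*conj(1) + 4*(0)*conj(1) + 4*(0)*conj(1)]
      = (1/12)[(3) + (-3) + (0) + (0)] = 0/12 = 0
  <chi_4*chi_3, chi_2> = (1/12)[1*(3)*conj(1) + 3*(-1)*conj(1) + 4*(0)*conj(exp(2*I*pi/3)) + 4*(0)*conj(exp(-2*I*pi/3))]
      = (1/12)[(3) + (-3) + (0) + (0)] = 0/12 = 0
  <chi_4*chi_3, chi_3> = (1/12)[1*(3)*conj(1) + 3*(-1)*conj(1) + 4*(0)*conj(exp(-2*I*pi/3)) + 4*(0)*conj(exp(2*I*pi/3))]
      = (1/12)[(3) + (-3) + (0) + (0)] = 0/12 = 0
  <chi_4*chi_3, chi_4> = (1/12)[1*(3)*conj(3) + 3*(-1)*conj(-1) + 4*(0)*conj(0) + 4*(0)*conj(0)]
      = (1/12)[(9) + (3) + (0) + (0)] = 12/12 = 1
(Exp terms are combined using exp(i*s)*conj(exp(i*t)) = exp(i*(s-t)), and sums of them are collapsed using the identity that for every m > 1 the m distinct m-th roots of unity sum to 0, e.g. 1 + exp(2*I*pi/3) + exp(-2*I*pi/3) = 0.)
Hence the multiplicities are chi_4: 1. Dimension check: dim(chi_4)*dim(chi_3) = 3*1 = 3 and sum (mult * dim) = 1*3 = 3.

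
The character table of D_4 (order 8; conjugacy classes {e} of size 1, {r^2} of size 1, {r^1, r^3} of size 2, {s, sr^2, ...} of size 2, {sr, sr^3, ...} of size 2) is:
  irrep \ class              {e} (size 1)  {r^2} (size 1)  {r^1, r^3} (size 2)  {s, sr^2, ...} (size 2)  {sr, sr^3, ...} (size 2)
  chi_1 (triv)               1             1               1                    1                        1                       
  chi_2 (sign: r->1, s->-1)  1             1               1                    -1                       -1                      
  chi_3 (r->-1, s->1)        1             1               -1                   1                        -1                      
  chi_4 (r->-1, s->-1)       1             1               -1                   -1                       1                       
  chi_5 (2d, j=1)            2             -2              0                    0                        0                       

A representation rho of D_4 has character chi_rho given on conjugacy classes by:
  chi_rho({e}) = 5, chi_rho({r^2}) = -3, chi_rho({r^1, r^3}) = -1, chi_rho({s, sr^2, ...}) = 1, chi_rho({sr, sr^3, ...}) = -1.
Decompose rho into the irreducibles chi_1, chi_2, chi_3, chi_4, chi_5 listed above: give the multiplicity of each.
Multiplicities: chi_1: 0, chi_2: 0, chi_3: 1, chi_4: 0, chi_5: 2.

Proof sketch: Use <chi_rho, chi> = (1/|G|) sum_C |C| * chi_rho(C) * conj(chi(C)) with |G| = 8 for each irreducible chi in the table:
  <chi_rho, chi_1> = (1/8)[1*(5)*conj(1) + 1*(-3)*conj(1) + 2*(-1)*conj(1) + 2*(1)*conj(1) + 2*(-1)*conj(1)]
      = (1/8)[(5) + (-3) + (-2) + (2) + (-2)] = 0/8 = 0
  <chi_rho, chi_2> = (1/8)[1*(5)*conj(1) + 1*(-3)*conj(1) + 2*(-1)*conj(1) + 2*(1)*conj(-1) + 2*(-1)*conj(-1)]
      = (1/8)[(5) + (-3) + (-2) + (-2) + (2)] = 0/8 = 0
  <chi_rho, chi_3> = (1/8)[1*(5)*conj(1) + 1*(-3)*conj(1) + 2*(-1)*conj(-1) + 2*(1)*conj(1) + 2*(-1)*conj(-1)]
      = (1/8)[(5) + (-3) + (2) + (2) + (2)] = 8/8 = 1
  <chi_rho, chi_4> = (1/8)[1*(5)*conj(1) + 1*(-3)*conj(1) + 2*(-1)*conj(-1) + 2*(1)*conj(-1) + 2*(-1)*conj(1)]
      = (1/8)[(5) + (-3) + (2) + (-2) + (-2)] = 0/8 = 0
  <chi_rho, chi_5> = (1/8)[1*(5)*conj(2) + 1*(-3)*conj(-2) + 2*(-1)*conj(0) + 2*(1)*conj(0) + 2*(-1)*conj(0)]
      = (1/8)[(10) + (6) + (0) + (0) + (0)] = 16/8 = 2
Dimension check: dim(rho) = sum (mult * dim) = 0*1 + 0*1 + 1*1 + 0*1 + 2*2 = 5 = chi_rho(e) = 5.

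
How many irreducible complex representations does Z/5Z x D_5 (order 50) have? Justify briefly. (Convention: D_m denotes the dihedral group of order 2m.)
20

Argument: The number of irreducible complex representations of a finite group equals its number of conjugacy classes. For a direct product, #classes(G x H) = #classes(G) * #classes(H). Z/5Z has 5 classes (abelian), D_5 has 4 classes, so 5 * 4 = 20, so Z/5Z x D_5 (order 50) has exactly 20 irreducible complex representations.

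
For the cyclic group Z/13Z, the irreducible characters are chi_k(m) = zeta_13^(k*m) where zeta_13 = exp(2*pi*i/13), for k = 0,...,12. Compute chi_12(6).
chi_12(6) = zeta_13^72 = exp(-12*I*pi/13)

Details: chi_12(6) = zeta_13^(12*6) = zeta_13^72. Since zeta_13^13 = 1, this equals zeta_13^7 = exp(2*pi*i*7/13) = exp(-12*I*pi/13).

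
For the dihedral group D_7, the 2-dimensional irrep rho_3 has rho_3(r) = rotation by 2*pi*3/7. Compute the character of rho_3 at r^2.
chi_{rho_3}(r^2) = 2*cos(2*pi*3*2/7) = 2*cos(2*pi/7)

Argument: rho_3(r^2) is rotation by angle 2*pi*3*2/7, whose trace is 2*cos(2*pi*3*2/7) = 2*cos(2*pi/7).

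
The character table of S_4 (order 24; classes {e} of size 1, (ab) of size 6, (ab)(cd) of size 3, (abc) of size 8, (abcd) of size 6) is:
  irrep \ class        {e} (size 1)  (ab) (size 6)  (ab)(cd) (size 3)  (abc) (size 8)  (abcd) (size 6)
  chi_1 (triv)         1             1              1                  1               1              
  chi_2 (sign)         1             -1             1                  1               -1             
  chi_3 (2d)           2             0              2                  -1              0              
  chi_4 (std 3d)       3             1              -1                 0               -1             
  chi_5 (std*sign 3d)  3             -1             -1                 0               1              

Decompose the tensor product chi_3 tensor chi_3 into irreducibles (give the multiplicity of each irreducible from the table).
chi_3 tensor chi_3 = chi_1 + chi_2 + chi_3 (all other irreducibles have multiplicity 0).

Details: The character of a tensor product is the pointwise product (chi_3 * chi_3)(C) = chi_3(C) * chi_3(C):
  {e}: (2)*(2), (ab): (0)*(0), (ab)(cd): (2)*(2), (abc): (-1)*(-1), (abcd): (0)*(0)
so (chi_3 * chi_3) takes values
  {e} -> 4, (ab) -> 0, (ab)(cd) -> 4, (abc) -> 1, (abcd) -> 0.
Now take the inner product of this character with each irreducible chi from the table, <chi_3*chi_3, chi> = (1/24) sum_C |C| (chi_3*chi_3)(C) conj(chi(C)):
  <chi_3*chi_3, chi_1> = (1/24)[1*(4)*conj(1) + 6*(0)*conj(1) + 3*(4)*conj(1) + 8*(1)*conj(1) + 6*(0)*conj(1)]
      = (1/24)[(4) + (0) + (12) + (8) + (0)] = 24/24 = 1
  <chi_3*chi_3, chi_2> = (1/24)[1*(4)*conj(1) + 6*(0)*conj(-1) + 3*(4)*conj(1) + 8*(1)*conj(1) + 6*(0)*conj(-1)]
      = (1/24)[(4) + (0) + (12) + (8) + (0)] = 24/24 = 1
  <chi_3*chi_3, chi_3> = (1/24)[1*(4)*conj(2) + 6*(0)*conj(0) + 3*(4)*conj(2) + 8*(1)*conj(-1) + 6*(0)*conj(0)]
      = (1/24)[(8) + (0) + (24) + (-8) + (0)] = 24/24 = 1
  <chi_3*chi_3, chi_4> = (1/24)[1*(4)*conj(3) + 6*(0)*conj(1) + 3*(4)*conj(-1) + 8*(1)*conj(0) + 6*(0)*conj(-1)]
      = (1/24)[(12) + (0) + (-12) + (0) + (0)] = 0/24 = 0
  <chi_3*chi_3, chi_5> = (1/24)[1*(4)*conj(3) + 6*(0)*conj(-1) + 3*(4)*conj(-1) + 8*(1)*conj(0) + 6*(0)*conj(1)]
      = (1/24)[(12) + (0) + (-12) + (0) + (0)] = 0/24 = 0
Hence the multiplicities are chi_1: 1, chi_2: 1, chi_3: 1. Dimension check: dim(chi_3)*dim(chi_3) = 2*2 = 4 and sum (mult * dim) = 1*1 + 1*1 + 1*2 = 4.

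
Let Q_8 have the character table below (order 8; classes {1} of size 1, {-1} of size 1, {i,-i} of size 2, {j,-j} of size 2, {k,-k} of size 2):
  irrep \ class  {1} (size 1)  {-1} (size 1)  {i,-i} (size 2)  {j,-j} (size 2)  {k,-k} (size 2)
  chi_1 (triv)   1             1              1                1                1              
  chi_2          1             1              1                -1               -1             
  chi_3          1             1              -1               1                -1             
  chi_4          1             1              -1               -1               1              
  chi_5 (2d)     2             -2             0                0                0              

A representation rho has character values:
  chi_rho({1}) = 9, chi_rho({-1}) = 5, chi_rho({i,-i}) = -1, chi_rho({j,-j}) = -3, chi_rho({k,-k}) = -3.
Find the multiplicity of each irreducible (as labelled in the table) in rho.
Multiplicities: chi_1: 0, chi_2: 3, chi_3: 2, chi_4: 2, chi_5: 1.

Proof sketch: Use <chi_rho, chi> = (1/|G|) sum_C |C| * chi_rho(C) * conj(chi(C)) with |G| = 8 for each irreducible chi in the table:
  <chi_rho, chi_1> = (1/8)[1*(9)*conj(1) + 1*(5)*conj(1) + 2*(-1)*conj(1) + 2*(-3)*conj(1) + 2*(-3)*conj(1)]
      = (1/8)[(9) + (5) + (-2) + (-6) + (-6)] = 0/8 = 0
  <chi_rho, chi_2> = (1/8)[1*(9)*conj(1) + 1*(5)*conj(1) + 2*(-1)*conj(1) + 2*(-3)*conj(-1) + 2*(-3)*conj(-1)]
      = (1/8)[(9) + (5) + (-2) + (6) + (6)] = 24/8 = 3
  <chi_rho, chi_3> = (1/8)[1*(9)*conj(1) + 1*(5)*conj(1) + 2*(-1)*conj(-1) + 2*(-3)*conj(1) + 2*(-3)*conj(-1)]
      = (1/8)[(9) + (5) + (2) + (-6) + (6)] = 16/8 = 2
  <chi_rho, chi_4> = (1/8)[1*(9)*conj(1) + 1*(5)*conj(1) + 2*(-1)*conj(-1) + 2*(-3)*conj(-1) + 2*(-3)*conj(1)]
      = (1/8)[(9) + (5) + (2) + (6) + (-6)] = 16/8 = 2
  <chi_rho, chi_5> = (1/8)[1*(9)*conj(2) + 1*(5)*conj(-2) + 2*(-1)*conj(0) + 2*(-3)*conj(0) + 2*(-3)*conj(0)]
      = (1/8)[(18) + (-10) + (0) + (0) + (0)] = 8/8 = 1
Dimension check: dim(rho) = sum (mult * dim) = 0*1 + 3*1 + 2*1 + 2*1 + 1*2 = 9 = chi_rho(e) = 9.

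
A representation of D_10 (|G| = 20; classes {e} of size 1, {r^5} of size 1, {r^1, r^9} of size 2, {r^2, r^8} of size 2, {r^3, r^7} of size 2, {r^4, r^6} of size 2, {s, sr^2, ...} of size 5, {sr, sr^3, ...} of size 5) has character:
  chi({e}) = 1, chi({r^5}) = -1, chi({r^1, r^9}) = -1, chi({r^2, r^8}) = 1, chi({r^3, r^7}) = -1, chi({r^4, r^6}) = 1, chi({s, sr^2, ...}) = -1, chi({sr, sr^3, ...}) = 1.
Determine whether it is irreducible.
Irreducible: <chi, chi> = 1.

Why: <chi, chi> = (1/|G|) sum_C |C| * |chi(C)|^2 = (1/20)[1*|1|^2 + 1*|-1|^2 + 2*|-1|^2 + 2*|1|^2 + 2*|-1|^2 + 2*|1|^2 + 5*|-1|^2 + 5*|1|^2]
  = (1/20)[(1) + (1) + (2) + (2) + (2) + (2) + (5) + (5)] = 20/20 = 1.
A character is irreducible iff <chi, chi> = 1, so this representation is irreducible.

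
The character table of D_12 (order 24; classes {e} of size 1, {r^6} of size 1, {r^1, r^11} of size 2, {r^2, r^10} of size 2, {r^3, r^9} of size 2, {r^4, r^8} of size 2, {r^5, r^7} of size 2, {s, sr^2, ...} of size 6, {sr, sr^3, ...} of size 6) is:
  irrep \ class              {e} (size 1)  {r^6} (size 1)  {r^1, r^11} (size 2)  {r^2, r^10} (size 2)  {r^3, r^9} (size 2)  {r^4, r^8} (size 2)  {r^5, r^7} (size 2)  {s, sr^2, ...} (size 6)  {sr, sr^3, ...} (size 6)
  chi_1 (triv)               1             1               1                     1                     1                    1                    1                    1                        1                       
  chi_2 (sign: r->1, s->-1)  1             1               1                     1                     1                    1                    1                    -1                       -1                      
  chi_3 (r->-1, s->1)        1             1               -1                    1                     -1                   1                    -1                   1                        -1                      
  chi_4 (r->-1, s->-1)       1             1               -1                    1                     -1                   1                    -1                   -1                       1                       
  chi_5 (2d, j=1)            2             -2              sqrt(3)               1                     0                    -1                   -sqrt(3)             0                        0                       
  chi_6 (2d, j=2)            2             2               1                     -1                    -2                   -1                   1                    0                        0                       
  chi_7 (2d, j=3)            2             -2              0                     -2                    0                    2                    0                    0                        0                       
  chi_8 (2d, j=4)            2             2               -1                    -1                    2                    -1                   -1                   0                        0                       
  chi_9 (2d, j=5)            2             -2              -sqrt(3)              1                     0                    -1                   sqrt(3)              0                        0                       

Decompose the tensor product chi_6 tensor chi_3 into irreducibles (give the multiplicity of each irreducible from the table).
chi_6 tensor chi_3 = chi_8 (all other irreducibles have multiplicity 0).

Derivation: The character of a tensor product is the pointwise product (chi_6 * chi_3)(C) = chi_6(C) * chi_3(C):
  {e}: (2)*(1), {r^6}: (2)*(1), {r^1, r^11}: (1)*(-1), {r^2, r^10}: (-1)*(1), {r^3, r^9}: (-2)*(-1), {r^4, r^8}: (-1)*(1), {r^5, r^7}: (1)*(-1), {s, sr^2, ...}: (0)*(1), {sr, sr^3, ...}: (0)*(-1)
so (chi_6 * chi_3) takes values
  {e} -> 2, {r^6} -> 2, {r^1, r^11} -> -1, {r^2, r^10} -> -1, {r^3, r^9} -> 2, {r^4, r^8} -> -1, {r^5, r^7} -> -1, {s, sr^2, ...} -> 0, {sr, sr^3, ...} -> 0.
Now take the inner product of this character with each irreducible chi from the table, <chi_6*chi_3, chi> = (1/24) sum_C |C| (chi_6*chi_3)(C) conj(chi(C)):
  <chi_6*chi_3, chi_1> = (1/24)[1*(2)*conj(1) + 1*(2)*conj(1) + 2*(-1)*conj(1) + 2*(-1)*conj(1) + 2*(2)*conj(1) + 2*(-1)*conj(1) + 2*(-1)*conj(1) + 6*(0)*conj(1) + 6*(0)*conj(1)]
      = (1/24)[(2) + (2) + (-2) + (-2) + (4) + (-2) + (-2) + (0) + (0)] = 0/24 = 0
  <chi_6*chi_3, chi_2> = (1/24)[1*(2)*conj(1) + 1*(2)*conj(1) + 2*(-1)*conj(1) + 2*(-1)*conj(1) + 2*(2)*conj(1) + 2*(-1)*conj(1) + 2*(-1)*conj(1) + 6*(0)*conj(-1) + 6*(0)*conj(-1)]
      = (1/24)[(2) + (2) + (-2) + (-2) + (4) + (-2) + (-2) + (0) + (0)] = 0/24 = 0
  <chi_6*chi_3, chi_3> = (1/24)[1*(2)*conj(1) + 1*(2)*conj(1) + 2*(-1)*conj(-1) + 2*(-1)*conj(1) + 2*(2)*conj(-1) + 2*(-1)*conj(1) + 2*(-1)*conj(-1) + 6*(0)*conj(1) + 6*(0)*conj(-1)]
      = (1/24)[(2) + (2) + (2) + (-2) + (-4) + (-2) + (2) + (0) + (0)] = 0/24 = 0
  <chi_6*chi_3, chi_4> = (1/24)[1*(2)*conj(1) + 1*(2)*conj(1) + 2*(-1)*conj(-1) + 2*(-1)*conj(1) + 2*(2)*conj(-1) + 2*(-1)*conj(1) + 2*(-1)*conj(-1) + 6*(0)*conj(-1) + 6*(0)*conj(1)]
      = (1/24)[(2) + (2) + (2) + (-2) + (-4) + (-2) + (2) + (0) + (0)] = 0/24 = 0
  <chi_6*chi_3, chi_5> = (1/24)[1*(2)*conj(2) + 1*(2)*conj(-2) + 2*(-1)*conj(sqrt(3)) + 2*(-1)*conj(1) + 2*(2)*conj(0) + 2*(-1)*conj(-1) + 2*(-1)*conj(-sqrt(3)) + 6*(0)*conj(0) + 6*(0)*conj(0)]
      = (1/24)[(4) + (-4) + (-2*sqrt(3)) + (-2) + (0) + (2) + (2*sqrt(3)) + (0) + (0)] = 0/24 = 0
  <chi_6*chi_3, chi_6> = (1/24)[1*(2)*conj(2) + 1*(2)*conj(2) + 2*(-1)*conj(1) + 2*(-1)*conj(-1) + 2*(2)*conj(-2) + 2*(-1)*conj(-1) + 2*(-1)*conj(1) + 6*(0)*conj(0) + 6*(0)*conj(0)]
      = (1/24)[(4) + (4) + (-2) + (2) + (-8) + (2) + (-2) + (0) + (0)] = 0/24 = 0
  <chi_6*chi_3, chi_7> = (1/24)[1*(2)*conj(2) + 1*(2)*conj(-2) + 2*(-1)*conj(0) + 2*(-1)*conj(-2) + 2*(2)*conj(0) + 2*(-1)*conj(2) + 2*(-1)*conj(0) + 6*(0)*conj(0) + 6*(0)*conj(0)]
      = (1/24)[(4) + (-4) + (0) + (4) + (0) + (-4) + (0) + (0) + (0)] = 0/24 = 0
  <chi_6*chi_3, chi_8> = (1/24)[1*(2)*conj(2) + 1*(2)*conj(2) + 2*(-1)*conj(-1) + 2*(-1)*conj(-1) + 2*(2)*conj(2) + 2*(-1)*conj(-1) + 2*(-1)*conj(-1) + 6*(0)*conj(0) + 6*(0)*conj(0)]
      = (1/24)[(4) + (4) + (2) + (2) + (8) + (2) + (2) + (0) + (0)] = 24/24 = 1
  <chi_6*chi_3, chi_9> = (1/24)[1*(2)*conj(2) + 1*(2)*conj(-2) + 2*(-1)*conj(-sqrt(3)) + 2*(-1)*conj(1) + 2*(2)*conj(0) + 2*(-1)*conj(-1) + 2*(-1)*conj(sqrt(3)) + 6*(0)*conj(0) + 6*(0)*conj(0)]
      = (1/24)[(4) + (-4) + (2*sqrt(3)) + (-2) + (0) + (2) + (-2*sqrt(3)) + (0) + (0)] = 0/24 = 0
Hence the multiplicities are chi_8: 1. Dimension check: dim(chi_6)*dim(chi_3) = 2*1 = 2 and sum (mult * dim) = 1*2 = 2.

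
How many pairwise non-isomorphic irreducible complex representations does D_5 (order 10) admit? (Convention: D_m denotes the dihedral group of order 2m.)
4

Why: The number of irreducible complex representations of a finite group equals its number of conjugacy classes. D_5 has 4 conjugacy classes ((n+3)/2 for n odd), so D_5 (order 10) has exactly 4 irreducible complex representations.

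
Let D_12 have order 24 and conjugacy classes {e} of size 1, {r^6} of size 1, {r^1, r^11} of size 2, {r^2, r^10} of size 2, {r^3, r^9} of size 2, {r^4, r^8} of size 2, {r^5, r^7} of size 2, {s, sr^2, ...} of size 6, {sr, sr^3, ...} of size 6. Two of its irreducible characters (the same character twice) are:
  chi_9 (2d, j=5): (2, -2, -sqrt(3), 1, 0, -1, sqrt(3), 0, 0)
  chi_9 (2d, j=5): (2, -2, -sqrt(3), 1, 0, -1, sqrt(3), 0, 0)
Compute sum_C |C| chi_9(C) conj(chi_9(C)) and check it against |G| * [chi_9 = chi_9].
Sum = 24 = |G| = 24; so <chi_9, chi_9> = 1 (norm-1 confirms irreducibility).

Compute term by term over conjugacy classes (|C| * chi_9(C) * conj(chi_9(C))):
  1*(2)*conj(2) + 1*(-2)*conj(-2) + 2*(-sqrt(3))*conj(-sqrt(3)) + 2*(1)*conj(1) + 2*(0)*conj(0) + 2*(-1)*conj(-1) + 2*(sqrt(3))*conj(sqrt(3)) + 6*(0)*conj(0) + 6*(0)*conj(0)
  = (4) + (4) + (6) + (2) + (0) + (2) + (6) + (0) + (0)
  = 24.
Dividing by |G| = 24 gives 24/24 = 1, matching the row-orthogonality relation <chi_9, chi_9> = [chi_9 = chi_9].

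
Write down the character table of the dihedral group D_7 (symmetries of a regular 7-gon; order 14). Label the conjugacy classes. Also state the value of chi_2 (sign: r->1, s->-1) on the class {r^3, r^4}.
Conjugacy classes: {e} of size 1, {r^1, r^6} of size 2, {r^2, r^5} of size 2, {r^3, r^4} of size 2, {s, sr, ..., sr^6} of size 7.
Character table:
  irrep \ class              {e} (size 1)  {r^1, r^6} (size 2)  {r^2, r^5} (size 2)  {r^3, r^4} (size 2)  {s, sr, ..., sr^6} (size 7)
  chi_1 (triv)               1             1                    1                    1                    1                          
  chi_2 (sign: r->1, s->-1)  1             1                    1                    1                    -1                         
  chi_3 (2d, j=1)            2             2*cos(2*pi/7)        -2*cos(3*pi/7)       -2*cos(pi/7)         0                          
  chi_4 (2d, j=2)            2             -2*cos(3*pi/7)       -2*cos(pi/7)         2*cos(2*pi/7)        0                          
  chi_5 (2d, j=3)            2             -2*cos(pi/7)         2*cos(2*pi/7)        -2*cos(3*pi/7)       0                          

Spot check: chi_2 (sign: r->1, s->-1) on {r^3, r^4} = 1.

Derivation: D_7 has order 2*7 = 14 with 5 conjugacy classes, hence 5 irreducibles. Sum of squared dims 1 + 1 + 4 + 4 + 4 = 14 = |G|. Linear characters come from the abelianisation; the 2-dimensional irreps have character r^k -> 2*cos(2*pi*j*k/7), reflections -> 0.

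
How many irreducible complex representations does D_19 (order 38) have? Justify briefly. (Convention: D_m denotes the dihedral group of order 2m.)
11

Justification: The number of irreducible complex representations of a finite group equals its number of conjugacy classes. D_19 has 11 conjugacy classes ((n+3)/2 for n odd), so D_19 (order 38) has exactly 11 irreducible complex representations.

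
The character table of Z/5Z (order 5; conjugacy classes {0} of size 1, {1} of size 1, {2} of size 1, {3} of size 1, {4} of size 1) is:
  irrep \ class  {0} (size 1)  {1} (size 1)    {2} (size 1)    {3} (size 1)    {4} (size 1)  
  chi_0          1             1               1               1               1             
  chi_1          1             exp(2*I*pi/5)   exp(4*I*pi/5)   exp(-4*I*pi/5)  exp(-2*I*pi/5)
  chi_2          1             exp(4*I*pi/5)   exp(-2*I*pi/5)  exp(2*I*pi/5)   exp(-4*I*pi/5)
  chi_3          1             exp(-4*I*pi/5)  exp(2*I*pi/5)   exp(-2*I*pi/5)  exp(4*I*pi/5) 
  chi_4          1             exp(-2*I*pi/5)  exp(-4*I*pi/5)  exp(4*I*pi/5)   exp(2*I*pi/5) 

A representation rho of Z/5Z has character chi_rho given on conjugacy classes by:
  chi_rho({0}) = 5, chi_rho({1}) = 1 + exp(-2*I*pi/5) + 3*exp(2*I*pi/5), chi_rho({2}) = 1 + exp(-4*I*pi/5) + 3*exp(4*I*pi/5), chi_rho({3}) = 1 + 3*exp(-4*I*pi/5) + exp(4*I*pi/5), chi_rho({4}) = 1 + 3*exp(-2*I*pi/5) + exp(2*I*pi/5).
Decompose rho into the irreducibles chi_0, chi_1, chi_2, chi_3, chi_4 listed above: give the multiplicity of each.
Multiplicities: chi_0: 1, chi_1: 3, chi_2: 0, chi_3: 0, chi_4: 1.

Derivation: Use <chi_rho, chi> = (1/|G|) sum_C |C| * chi_rho(C) * conj(chi(C)) with |G| = 5 for each irreducible chi in the table:
  <chi_rho, chi_0> = (1/5)[1*(5)*conj(1) + 1*(1 + exp(-2*I*pi/5) + 3*exp(2*I*pi/5))*conj(1) + 1*(1 + exp(-4*I*pi/5) + 3*exp(4*I*pi/5))*conj(1) + 1*(1 + 3*exp(-4*I*pi/5) + exp(4*I*pi/5))*conj(1) + 1*(1 + 3*exp(-2*I*pi/5) + exp(2*I*pi/5))*conj(1)]
      = (1/5)[(5) + (1 + exp(-2*I*pi/5) + 3*exp(2*I*pi/5)) + (1 + exp(-4*I*pi/5) + 3*exp(4*I*pi/5)) + (1 + 3*exp(-4*I*pi/5) + exp(4*I*pi/5)) + (1 + 3*exp(-2*I*pi/5) + exp(2*I*pi/5))] = 5/5 = 1
  <chi_rho, chi_1> = (1/5)[1*(5)*conj(1) + 1*(1 + exp(-2*I*pi/5) + 3*exp(2*I*pi/5))*conj(exp(2*I*pi/5)) + 1*(1 + exp(-4*I*pi/5) + 3*exp(4*I*pi/5))*conj(exp(4*I*pi/5)) + 1*(1 + 3*exp(-4*I*pi/5) + exp(4*I*pi/5))*conj(exp(-4*I*pi/5)) + 1*(1 + 3*exp(-2*I*pi/5) + exp(2*I*pi/5))*conj(exp(-2*I*pi/5))]
      = (1/5)[(5) + (3 + exp(-2*I*pi/5) + exp(-4*I*pi/5)) + (3 + exp(-4*I*pi/5) + exp(2*I*pi/5)) + (3 + exp(-2*I*pi/5) + exp(4*I*pi/5)) + (3 + exp(4*I*pi/5) + exp(2*I*pi/5))] = 15/5 = 3
  <chi_rho, chi_2> = (1/5)[1*(5)*conj(1) + 1*(1 + exp(-2*I*pi/5) + 3*exp(2*I*pi/5))*conj(exp(4*I*pi/5)) + 1*(1 + exp(-4*I*pi/5) + 3*exp(4*I*pi/5))*conj(exp(-2*I*pi/5)) + 1*(1 + 3*exp(-4*I*pi/5) + exp(4*I*pi/5))*conj(exp(2*I*pi/5)) + 1*(1 + 3*exp(-2*I*pi/5) + exp(2*I*pi/5))*conj(exp(-4*I*pi/5))]
      = (1/5)[(5) + (3*exp(-2*I*pi/5) + exp(-4*I*pi/5) + exp(4*I*pi/5)) + (3*exp(-4*I*pi/5) + exp(-2*I*pi/5) + exp(2*I*pi/5)) + (exp(-2*I*pi/5) + exp(2*I*pi/5) + 3*exp(4*I*pi/5)) + (exp(-4*I*pi/5) + exp(4*I*pi/5) + 3*exp(2*I*pi/5))] = 0/5 = 0
  <chi_rho, chi_3> = (1/5)[1*(5)*conj(1) + 1*(1 + exp(-2*I*pi/5) + 3*exp(2*I*pi/5))*conj(exp(-4*I*pi/5)) + 1*(1 + exp(-4*I*pi/5) + 3*exp(4*I*pi/5))*conj(exp(2*I*pi/5)) + 1*(1 + 3*exp(-4*I*pi/5) + exp(4*I*pi/5))*conj(exp(-2*I*pi/5)) + 1*(1 + 3*exp(-2*I*pi/5) + exp(2*I*pi/5))*conj(exp(4*I*pi/5))]
      = (1/5)[(5) + (3*exp(-4*I*pi/5) + exp(4*I*pi/5) + exp(2*I*pi/5)) + (exp(-2*I*pi/5) + exp(4*I*pi/5) + 3*exp(2*I*pi/5)) + (3*exp(-2*I*pi/5) + exp(-4*I*pi/5) + exp(2*I*pi/5)) + (exp(-2*I*pi/5) + exp(-4*I*pi/5) + 3*exp(4*I*pi/5))] = 0/5 = 0
  <chi_rho, chi_4> = (1/5)[1*(5)*conj(1) + 1*(1 + exp(-2*I*pi/5) + 3*exp(2*I*pi/5))*conj(exp(-2*I*pi/5)) + 1*(1 + exp(-4*I*pi/5) + 3*exp(4*I*pi/5))*conj(exp(-4*I*pi/5)) + 1*(1 + 3*exp(-4*I*pi/5) + exp(4*I*pi/5))*conj(exp(4*I*pi/5)) + 1*(1 + 3*exp(-2*I*pi/5) + exp(2*I*pi/5))*conj(exp(2*I*pi/5))]
      = (1/5)[(5) + (1 + exp(2*I*pi/5) + 3*exp(4*I*pi/5)) + (1 + 3*exp(-2*I*pi/5) + exp(4*I*pi/5)) + (1 + exp(-4*I*pi/5) + 3*exp(2*I*pi/5)) + (1 + 3*exp(-4*I*pi/5) + exp(-2*I*pi/5))] = 5/5 = 1
(Exp terms are combined using exp(i*s)*conj(exp(i*t)) = exp(i*(s-t)), and sums of them are collapsed using the identity that for every m > 1 the m distinct m-th roots of unity sum to 0, e.g. 1 + exp(2*I*pi/3) + exp(-2*I*pi/3) = 0.)
Dimension check: dim(rho) = sum (mult * dim) = 1*1 + 3*1 + 0*1 + 0*1 + 1*1 = 5 = chi_rho(e) = 5.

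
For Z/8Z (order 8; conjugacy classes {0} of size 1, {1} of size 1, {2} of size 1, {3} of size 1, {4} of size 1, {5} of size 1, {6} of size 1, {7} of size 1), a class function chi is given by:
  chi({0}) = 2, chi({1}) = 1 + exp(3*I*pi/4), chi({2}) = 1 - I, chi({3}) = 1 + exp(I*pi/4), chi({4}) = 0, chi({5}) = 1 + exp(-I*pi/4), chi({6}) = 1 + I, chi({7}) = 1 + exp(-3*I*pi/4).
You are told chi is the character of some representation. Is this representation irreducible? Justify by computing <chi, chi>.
Not irreducible (reducible): <chi, chi> = 2 > 1.

Solution. <chi, chi> = (1/|G|) sum_C |C| * |chi(C)|^2 = (1/8)[1*|2|^2 + 1*|1 + exp(3*I*pi/4)|^2 + 1*|1 - I|^2 + 1*|1 + exp(I*pi/4)|^2 + 1*|0|^2 + 1*|1 + exp(-I*pi/4)|^2 + 1*|1 + I|^2 + 1*|1 + exp(-3*I*pi/4)|^2]
  = (1/8)[(4) + (2 + exp(-3*I*pi/4) + exp(3*I*pi/4)) + (2) + (2 + exp(-I*pi/4) + exp(I*pi/4)) + (0) + (2 + exp(-I*pi/4) + exp(I*pi/4)) + (2) + (2 + exp(-3*I*pi/4) + exp(3*I*pi/4))] = 16/8 = 2.
(Exp terms are combined using exp(i*s)*conj(exp(i*t)) = exp(i*(s-t)), and sums of them are collapsed using the identity that for every m > 1 the m distinct m-th roots of unity sum to 0, e.g. 1 + exp(2*I*pi/3) + exp(-2*I*pi/3) = 0.)
A character is irreducible iff <chi, chi> = 1, so this representation is reducible.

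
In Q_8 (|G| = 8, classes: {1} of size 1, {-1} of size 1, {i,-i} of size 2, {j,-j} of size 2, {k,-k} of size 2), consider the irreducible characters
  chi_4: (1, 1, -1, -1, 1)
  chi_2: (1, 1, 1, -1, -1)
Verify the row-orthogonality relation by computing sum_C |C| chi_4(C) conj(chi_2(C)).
Sum = 0; so <chi_4, chi_2> = 0 (distinct irreducibles are orthogonal).

Derivation: Compute term by term over conjugacy classes (|C| * chi_4(C) * conj(chi_2(C))):
  1*(1)*conj(1) + 1*(1)*conj(1) + 2*(-1)*conj(1) + 2*(-1)*conj(-1) + 2*(1)*conj(-1)
  = (1) + (1) + (-2) + (2) + (-2)
  = 0.
Dividing by |G| = 8 gives 0/8 = 0, matching the row-orthogonality relation <chi_4, chi_2> = [chi_4 = chi_2].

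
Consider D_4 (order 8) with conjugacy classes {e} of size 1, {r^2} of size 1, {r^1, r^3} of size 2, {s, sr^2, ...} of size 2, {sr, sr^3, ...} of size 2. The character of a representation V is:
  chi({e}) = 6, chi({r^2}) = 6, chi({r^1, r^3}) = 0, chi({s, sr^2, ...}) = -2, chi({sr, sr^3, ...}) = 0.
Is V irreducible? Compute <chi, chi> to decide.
Not irreducible (reducible): <chi, chi> = 10 > 1.

Reasoning: <chi, chi> = (1/|G|) sum_C |C| * |chi(C)|^2 = (1/8)[1*|6|^2 + 1*|6|^2 + 2*|0|^2 + 2*|-2|^2 + 2*|0|^2]
  = (1/8)[(36) + (36) + (0) + (8) + (0)] = 80/8 = 10.
A character is irreducible iff <chi, chi> = 1, so this representation is reducible.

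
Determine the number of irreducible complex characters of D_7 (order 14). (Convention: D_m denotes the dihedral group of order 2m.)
5

Working: The number of irreducible complex representations of a finite group equals its number of conjugacy classes. D_7 has 5 conjugacy classes ((n+3)/2 for n odd), so D_7 (order 14) has exactly 5 irreducible complex representations.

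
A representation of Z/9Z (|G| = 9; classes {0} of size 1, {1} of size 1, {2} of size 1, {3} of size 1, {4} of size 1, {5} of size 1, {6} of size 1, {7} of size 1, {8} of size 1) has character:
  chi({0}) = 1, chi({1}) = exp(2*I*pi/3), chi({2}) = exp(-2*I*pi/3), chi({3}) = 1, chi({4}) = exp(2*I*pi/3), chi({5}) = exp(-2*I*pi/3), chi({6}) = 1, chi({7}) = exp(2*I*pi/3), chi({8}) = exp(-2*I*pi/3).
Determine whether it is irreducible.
Irreducible: <chi, chi> = 1.

Justification: <chi, chi> = (1/|G|) sum_C |C| * |chi(C)|^2 = (1/9)[1*|1|^2 + 1*|exp(2*I*pi/3)|^2 + 1*|exp(-2*I*pi/3)|^2 + 1*|1|^2 + 1*|exp(2*I*pi/3)|^2 + 1*|exp(-2*I*pi/3)|^2 + 1*|1|^2 + 1*|exp(2*I*pi/3)|^2 + 1*|exp(-2*I*pi/3)|^2]
  = (1/9)[(1) + (1) + (1) + (1) + (1) + (1) + (1) + (1) + (1)] = 9/9 = 1.
(Exp terms are combined using exp(i*s)*conj(exp(i*t)) = exp(i*(s-t)), and sums of them are collapsed using the identity that for every m > 1 the m distinct m-th roots of unity sum to 0, e.g. 1 + exp(2*I*pi/3) + exp(-2*I*pi/3) = 0.)
A character is irreducible iff <chi, chi> = 1, so this representation is irreducible.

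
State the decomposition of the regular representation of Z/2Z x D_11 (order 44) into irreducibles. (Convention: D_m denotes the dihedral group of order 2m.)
Each irreducible V_i of dimension d_i appears with multiplicity d_i, i.e. rho_reg = (direct sum over all irreducibles V_i) d_i V_i. The irreducible dimensions for Z/2Z x D_11 are 1, 1, 1, 1, 2, 2, 2, 2, 2, 2, 2, 2, 2, 2: 4 irreducibles of dimension 1, each with multiplicity 1; 10 irreducibles of dimension 2, each with multiplicity 2. Total dimension 4*1*1 + 10*2*2 = 44 = |G|.

Solution. General theorem: in the regular representation of a finite group G, each irreducible appears with multiplicity equal to its dimension. Check: dim(rho_reg) = sum d_i^2 = 1 + 1 + 1 + 1 + 4 + 4 + 4 + 4 + 4 + 4 + 4 + 4 + 4 + 4 = 44 = |G|.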